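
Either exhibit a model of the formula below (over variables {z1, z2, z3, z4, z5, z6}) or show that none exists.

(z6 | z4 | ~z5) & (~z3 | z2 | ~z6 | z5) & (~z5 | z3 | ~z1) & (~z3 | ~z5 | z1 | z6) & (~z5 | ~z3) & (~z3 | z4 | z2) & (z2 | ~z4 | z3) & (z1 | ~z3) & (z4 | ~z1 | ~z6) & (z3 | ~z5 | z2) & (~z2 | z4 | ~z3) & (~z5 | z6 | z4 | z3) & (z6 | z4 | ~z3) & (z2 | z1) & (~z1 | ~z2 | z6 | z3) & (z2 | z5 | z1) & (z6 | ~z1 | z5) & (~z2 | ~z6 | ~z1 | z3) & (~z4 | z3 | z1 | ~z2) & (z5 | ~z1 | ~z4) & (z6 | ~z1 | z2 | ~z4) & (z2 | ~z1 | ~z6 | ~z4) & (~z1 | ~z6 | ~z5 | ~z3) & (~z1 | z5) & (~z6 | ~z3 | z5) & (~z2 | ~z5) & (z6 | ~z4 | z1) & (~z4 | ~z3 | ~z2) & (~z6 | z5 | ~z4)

z1 ↦ 0; z2 ↦ 1; z3 ↦ 0; z4 ↦ 0; z5 ↦ 0; z6 ↦ 1

Try z5 = 0.
From the singleton clause (~z1), z1 = 0.
From the singleton clause (~z3), z3 = 0.
From the singleton clause (z2), z2 = 1.
From the singleton clause (~z4), z4 = 0.
No clause remains; z6 is free.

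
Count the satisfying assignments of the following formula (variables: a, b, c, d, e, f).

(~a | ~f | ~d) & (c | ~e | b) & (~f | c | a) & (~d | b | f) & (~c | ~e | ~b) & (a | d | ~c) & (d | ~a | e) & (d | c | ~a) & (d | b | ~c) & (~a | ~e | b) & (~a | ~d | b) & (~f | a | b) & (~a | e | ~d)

There are 2^6 = 64 truth assignments over (a, b, c, d, e, f).
Split on a. With a = 1, the clauses containing a are satisfied and ~a drops from the rest; 1 of the 2^5 = 32 assignments to the other variables satisfy what remains.
With a = 0, by the same count on the reduced clause set, 7 assignments work.
(One model: a=F, b=F, c=F, d=F, e=F, f=F.)
Total: 1 + 7 = 8.

8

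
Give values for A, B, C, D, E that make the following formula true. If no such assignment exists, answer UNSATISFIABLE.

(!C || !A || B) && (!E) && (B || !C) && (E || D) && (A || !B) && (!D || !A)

A=false; B=false; C=false; D=true; E=false

Unit clause (!E) forces E = false.
Unit clause (D) forces D = true.
Unit clause (!A) forces A = false.
Unit clause (!B) forces B = false.
Unit clause (!C) forces C = false.
This assignment satisfies each clause.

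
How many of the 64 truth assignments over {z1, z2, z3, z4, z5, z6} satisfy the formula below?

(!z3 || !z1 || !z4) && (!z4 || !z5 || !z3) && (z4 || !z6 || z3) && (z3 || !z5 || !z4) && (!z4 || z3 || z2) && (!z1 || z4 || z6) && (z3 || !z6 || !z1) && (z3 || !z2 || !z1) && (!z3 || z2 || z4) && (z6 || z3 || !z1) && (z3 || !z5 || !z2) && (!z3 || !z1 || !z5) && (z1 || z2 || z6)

There are 2^6 = 64 truth assignments over (z1, z2, z3, z4, z5, z6).
Split on z6. With z6 = true, the clauses containing z6 are satisfied and !z6 drops from the rest; 6 of the 2^5 = 32 assignments to the other variables satisfy what remains.
With z6 = false, by the same count on the reduced clause set, 5 assignments work.
(One model: z1=F, z2=F, z3=T, z4=T, z5=F, z6=T.)
Total: 6 + 5 = 11.

11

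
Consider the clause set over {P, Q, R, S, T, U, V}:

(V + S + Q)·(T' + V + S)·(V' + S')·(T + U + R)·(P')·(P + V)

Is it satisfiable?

Yes

(P') alone gives P = 0.
(V) alone gives V = 1.
(S') alone gives S = 0.
Branch on T: set T = 0.
Branch on U: set U = 1.
No clause remains; Q, R are free.
A satisfying assignment: P: 0, Q: 0, R: 1, S: 0, T: 0, U: 1, V: 1.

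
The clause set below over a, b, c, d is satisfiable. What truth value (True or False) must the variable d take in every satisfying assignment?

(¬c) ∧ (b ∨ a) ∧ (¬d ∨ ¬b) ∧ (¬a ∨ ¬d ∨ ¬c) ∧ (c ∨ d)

Suppose d = False.
Unit clause (¬c) forces c = False.
But (c) is also a unit clause — contradiction.
So every satisfying assignment has d = True.

True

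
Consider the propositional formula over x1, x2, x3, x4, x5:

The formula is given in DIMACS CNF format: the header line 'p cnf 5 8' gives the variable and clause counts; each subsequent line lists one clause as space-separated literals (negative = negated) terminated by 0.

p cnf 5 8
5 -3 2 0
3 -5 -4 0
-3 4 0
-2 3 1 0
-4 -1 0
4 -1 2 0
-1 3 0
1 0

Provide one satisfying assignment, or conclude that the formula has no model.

From the singleton clause (x1), x1 = True.
From the singleton clause (¬x4), x4 = False.
From the singleton clause (¬x3), x3 = False.
But (x3) is also a unit clause — contradiction.

UNSATISFIABLE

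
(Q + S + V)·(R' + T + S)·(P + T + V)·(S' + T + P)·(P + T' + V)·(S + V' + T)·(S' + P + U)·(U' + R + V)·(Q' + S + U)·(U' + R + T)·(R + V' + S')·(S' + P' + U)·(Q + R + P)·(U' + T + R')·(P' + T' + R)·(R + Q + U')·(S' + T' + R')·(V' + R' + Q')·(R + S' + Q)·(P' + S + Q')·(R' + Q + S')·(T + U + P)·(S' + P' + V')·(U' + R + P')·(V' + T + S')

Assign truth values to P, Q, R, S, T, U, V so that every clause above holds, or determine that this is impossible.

Suppose Q = 0.
Suppose S = 0.
(V) alone gives V = 1.
(T) alone gives T = 1.
Suppose R = 1.
All clauses hold; P, U can take either value.

P ↦ 1; Q ↦ 0; R ↦ 1; S ↦ 0; T ↦ 1; U ↦ 0; V ↦ 1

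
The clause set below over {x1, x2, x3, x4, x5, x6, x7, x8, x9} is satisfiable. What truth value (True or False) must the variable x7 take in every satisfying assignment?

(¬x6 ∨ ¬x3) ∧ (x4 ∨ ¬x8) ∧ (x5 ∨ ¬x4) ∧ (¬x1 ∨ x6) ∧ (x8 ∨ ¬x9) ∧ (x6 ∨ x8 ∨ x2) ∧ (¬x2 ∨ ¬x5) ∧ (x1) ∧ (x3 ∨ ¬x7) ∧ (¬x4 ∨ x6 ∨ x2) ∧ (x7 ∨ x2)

Suppose x7 = True.
From the singleton clause (x1), x1 = True.
From the singleton clause (x6), x6 = True.
From the singleton clause (¬x3), x3 = False.
But (x3) is also a unit clause — contradiction.
So every satisfying assignment has x7 = False.

False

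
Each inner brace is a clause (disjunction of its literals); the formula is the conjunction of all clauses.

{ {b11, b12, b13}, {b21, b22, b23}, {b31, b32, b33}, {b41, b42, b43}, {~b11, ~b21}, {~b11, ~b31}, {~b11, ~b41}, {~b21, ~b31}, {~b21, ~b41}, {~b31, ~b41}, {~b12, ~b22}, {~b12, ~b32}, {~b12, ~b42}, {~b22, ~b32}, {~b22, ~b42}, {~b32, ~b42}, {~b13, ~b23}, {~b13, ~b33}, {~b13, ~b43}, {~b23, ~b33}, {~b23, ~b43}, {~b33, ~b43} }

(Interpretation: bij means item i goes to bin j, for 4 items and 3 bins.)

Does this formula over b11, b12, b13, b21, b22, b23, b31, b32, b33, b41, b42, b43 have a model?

Unsatisfiable

Try b11 = 0.
Try b12 = 1.
Unit clause (~b22) forces b22 = 0.
Unit clause (~b32) forces b32 = 0.
Unit clause (~b42) forces b42 = 0.
Try b21 = 1.
Unit clause (~b31) forces b31 = 0.
Unit clause (b33) forces b33 = 1.
Unit clause (~b41) forces b41 = 0.
Unit clause (b43) forces b43 = 1.
Now (~b43) is unsatisfied and unit — conflict.
Backtrack on b21: now try b21 = 0.
Unit clause (b23) forces b23 = 1.
Unit clause (~b13) forces b13 = 0.
Unit clause (~b33) forces b33 = 0.
Unit clause (b31) forces b31 = 1.
Unit clause (~b41) forces b41 = 0.
Unit clause (b43) forces b43 = 1.
Now (~b43) is unsatisfied and unit — conflict.
Neither b21 = 1 nor b21 = 0 works.
Backtrack on b12: now try b12 = 0.
Unit clause (b13) forces b13 = 1.
Unit clause (~b23) forces b23 = 0.
Unit clause (~b33) forces b33 = 0.
Unit clause (~b43) forces b43 = 0.
Try b21 = 1.
Unit clause (~b31) forces b31 = 0.
Unit clause (b32) forces b32 = 1.
Unit clause (~b41) forces b41 = 0.
Unit clause (b42) forces b42 = 1.
Now (~b42) is unsatisfied and unit — conflict.
Backtrack on b21: now try b21 = 0.
Unit clause (b22) forces b22 = 1.
Unit clause (~b32) forces b32 = 0.
Unit clause (b31) forces b31 = 1.
Unit clause (~b41) forces b41 = 0.
Unit clause (b42) forces b42 = 1.
Now (~b42) is unsatisfied and unit — conflict.
Neither b21 = 1 nor b21 = 0 works.
Neither b12 = 1 nor b12 = 0 works.
Backtrack on b11: now try b11 = 1.
Unit clause (~b21) forces b21 = 0.
Unit clause (~b31) forces b31 = 0.
Unit clause (~b41) forces b41 = 0.
Try b22 = 1.
Unit clause (~b12) forces b12 = 0.
Unit clause (~b32) forces b32 = 0.
Unit clause (b33) forces b33 = 1.
Unit clause (~b42) forces b42 = 0.
Unit clause (b43) forces b43 = 1.
Now (~b43) is unsatisfied and unit — conflict.
Backtrack on b22: now try b22 = 0.
Unit clause (b23) forces b23 = 1.
Unit clause (~b13) forces b13 = 0.
Unit clause (~b33) forces b33 = 0.
Unit clause (b32) forces b32 = 1.
Unit clause (~b12) forces b12 = 0.
Unit clause (~b42) forces b42 = 0.
Unit clause (b43) forces b43 = 1.
Now (~b43) is unsatisfied and unit — conflict.
Neither b22 = 1 nor b22 = 0 works.
Neither b11 = 1 nor b11 = 0 works.
No assignment satisfies every clause.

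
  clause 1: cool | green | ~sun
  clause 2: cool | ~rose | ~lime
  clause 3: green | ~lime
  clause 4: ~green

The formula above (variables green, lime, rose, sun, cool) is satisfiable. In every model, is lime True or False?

False

Suppose lime = 1.
The clause (green) is unit, so green = 1.
But (~green) is also a unit clause — contradiction.
So every satisfying assignment has lime = False.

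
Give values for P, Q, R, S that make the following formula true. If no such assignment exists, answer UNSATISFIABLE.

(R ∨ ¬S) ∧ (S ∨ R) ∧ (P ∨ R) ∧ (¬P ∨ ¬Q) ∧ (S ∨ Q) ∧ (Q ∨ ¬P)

P: False; Q: False; R: True; S: True

Try R = True.
Try P = False.
Try S = True.
Every clause is now satisfied; Q is unconstrained.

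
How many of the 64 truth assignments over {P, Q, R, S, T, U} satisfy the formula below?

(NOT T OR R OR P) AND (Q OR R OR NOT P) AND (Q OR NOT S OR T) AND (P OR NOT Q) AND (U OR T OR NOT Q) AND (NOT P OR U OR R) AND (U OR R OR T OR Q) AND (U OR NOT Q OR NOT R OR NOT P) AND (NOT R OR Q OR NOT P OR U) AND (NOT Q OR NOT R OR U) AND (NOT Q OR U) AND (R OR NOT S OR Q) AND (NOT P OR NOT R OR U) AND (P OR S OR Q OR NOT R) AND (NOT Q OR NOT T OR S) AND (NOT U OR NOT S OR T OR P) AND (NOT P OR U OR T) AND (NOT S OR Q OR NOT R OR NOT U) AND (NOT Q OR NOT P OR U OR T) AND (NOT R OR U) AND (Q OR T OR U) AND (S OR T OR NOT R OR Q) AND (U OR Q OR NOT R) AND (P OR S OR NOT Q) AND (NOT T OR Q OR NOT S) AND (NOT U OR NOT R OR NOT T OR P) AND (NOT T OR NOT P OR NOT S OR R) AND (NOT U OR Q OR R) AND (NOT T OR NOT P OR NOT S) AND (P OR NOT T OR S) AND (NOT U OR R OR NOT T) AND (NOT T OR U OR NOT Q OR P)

There are 2^6 = 64 truth assignments over (P, Q, R, S, T, U).
Split on U. With U = true, the clauses containing U are satisfied and NOT U drops from the rest; 5 of the 2^5 = 32 assignments to the other variables satisfy what remains.
With U = false, by the same count on the reduced clause set, 0 assignments work.
(One model: P=T, Q=F, R=T, S=F, T=T, U=T.)
Total: 5 + 0 = 5.

5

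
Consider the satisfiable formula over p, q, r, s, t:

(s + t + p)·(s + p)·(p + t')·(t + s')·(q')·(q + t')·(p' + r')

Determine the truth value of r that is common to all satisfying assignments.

False

Suppose r = 1.
The clause (q') is unit, so q = 0.
The clause (t') is unit, so t = 0.
The clause (s') is unit, so s = 0.
The clause (p) is unit, so p = 1.
But (p') is also a unit clause — contradiction.
So every satisfying assignment has r = False.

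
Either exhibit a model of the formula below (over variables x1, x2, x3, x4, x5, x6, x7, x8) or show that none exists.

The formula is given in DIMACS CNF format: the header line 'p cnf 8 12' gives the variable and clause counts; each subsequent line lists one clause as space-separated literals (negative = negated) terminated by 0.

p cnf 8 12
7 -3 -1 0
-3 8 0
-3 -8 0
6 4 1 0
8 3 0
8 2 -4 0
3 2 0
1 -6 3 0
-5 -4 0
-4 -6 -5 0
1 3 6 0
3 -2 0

UNSATISFIABLE

Suppose x3 = False.
(x8) alone gives x8 = True.
(x2) alone gives x2 = True.
That conflicts with the unit clause (¬x2).
That branch fails; take x3 = True instead.
(x8) alone gives x8 = True.
That conflicts with the unit clause (¬x8).
Neither x3 = True nor x3 = False works.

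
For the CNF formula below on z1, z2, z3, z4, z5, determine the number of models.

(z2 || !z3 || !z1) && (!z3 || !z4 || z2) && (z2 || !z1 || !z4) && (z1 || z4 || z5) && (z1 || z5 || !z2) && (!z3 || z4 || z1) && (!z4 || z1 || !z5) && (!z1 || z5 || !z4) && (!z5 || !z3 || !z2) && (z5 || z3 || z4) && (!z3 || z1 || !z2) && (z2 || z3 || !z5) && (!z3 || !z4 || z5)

There are 2^5 = 32 truth assignments over (z1, z2, z3, z4, z5).
Split on z3. With z3 = true, the clauses containing z3 are satisfied and !z3 drops from the rest; 1 of the 2^4 = 16 assignments to the other variables satisfy what remains.
With z3 = false, by the same count on the reduced clause set, 4 assignments work.
(One model: z1=F, z2=F, z3=F, z4=T, z5=F.)
Total: 1 + 4 = 5.

5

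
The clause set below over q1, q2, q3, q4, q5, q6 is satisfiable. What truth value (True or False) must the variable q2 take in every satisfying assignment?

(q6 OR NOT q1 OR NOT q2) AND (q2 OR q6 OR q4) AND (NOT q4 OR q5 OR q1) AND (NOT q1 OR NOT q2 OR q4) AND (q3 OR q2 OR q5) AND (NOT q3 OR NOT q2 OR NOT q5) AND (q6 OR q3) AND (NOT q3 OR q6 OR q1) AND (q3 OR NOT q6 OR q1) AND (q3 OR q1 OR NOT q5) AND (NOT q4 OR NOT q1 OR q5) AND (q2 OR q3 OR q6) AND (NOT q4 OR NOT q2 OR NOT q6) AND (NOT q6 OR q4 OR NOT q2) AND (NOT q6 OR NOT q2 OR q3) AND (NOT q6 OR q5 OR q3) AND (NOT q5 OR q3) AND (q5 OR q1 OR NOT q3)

Suppose q2 = true.
Suppose q6 = true.
The clause (NOT q4) is unit, so q4 = false.
Now (q4) is unsatisfied and unit — conflict.
Backtrack on q6: now try q6 = false.
The clause (NOT q1) is unit, so q1 = false.
The clause (q3) is unit, so q3 = true.
Now (NOT q3) is unsatisfied and unit — conflict.
Both values of q6 lead to a conflict.
So every satisfying assignment has q2 = False.

False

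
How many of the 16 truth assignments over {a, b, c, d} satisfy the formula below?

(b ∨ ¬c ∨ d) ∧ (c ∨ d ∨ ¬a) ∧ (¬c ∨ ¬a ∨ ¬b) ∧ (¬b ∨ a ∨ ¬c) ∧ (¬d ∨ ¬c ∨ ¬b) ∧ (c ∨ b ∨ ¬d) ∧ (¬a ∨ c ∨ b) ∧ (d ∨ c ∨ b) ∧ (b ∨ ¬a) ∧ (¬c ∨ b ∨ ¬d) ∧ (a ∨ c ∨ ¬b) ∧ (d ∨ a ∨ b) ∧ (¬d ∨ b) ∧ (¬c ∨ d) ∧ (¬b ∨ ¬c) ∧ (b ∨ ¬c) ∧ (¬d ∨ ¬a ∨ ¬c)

1

There are 2^4 = 16 truth assignments over (a, b, c, d).
Check each against the 17 clauses (columns in the order a, b, c, d):
  F F F F  ✗ fails (d ∨ c ∨ b)
  F F F T  ✗ fails (c ∨ b ∨ ¬d)
  F F T F  ✗ fails (b ∨ ¬c ∨ d)
  F F T T  ✗ fails (¬c ∨ b ∨ ¬d)
  F T F F  ✗ fails (a ∨ c ∨ ¬b)
  F T F T  ✗ fails (a ∨ c ∨ ¬b)
  F T T F  ✗ fails (¬b ∨ a ∨ ¬c)
  F T T T  ✗ fails (¬b ∨ a ∨ ¬c)
  T F F F  ✗ fails (c ∨ d ∨ ¬a)
  T F F T  ✗ fails (c ∨ b ∨ ¬d)
  T F T F  ✗ fails (b ∨ ¬c ∨ d)
  T F T T  ✗ fails (b ∨ ¬a)
  T T F F  ✗ fails (c ∨ d ∨ ¬a)
  T T F T  ✓ satisfies all
  T T T F  ✗ fails (¬c ∨ ¬a ∨ ¬b)
  T T T T  ✗ fails (¬c ∨ ¬a ∨ ¬b)
1 of the 16 rows is a model.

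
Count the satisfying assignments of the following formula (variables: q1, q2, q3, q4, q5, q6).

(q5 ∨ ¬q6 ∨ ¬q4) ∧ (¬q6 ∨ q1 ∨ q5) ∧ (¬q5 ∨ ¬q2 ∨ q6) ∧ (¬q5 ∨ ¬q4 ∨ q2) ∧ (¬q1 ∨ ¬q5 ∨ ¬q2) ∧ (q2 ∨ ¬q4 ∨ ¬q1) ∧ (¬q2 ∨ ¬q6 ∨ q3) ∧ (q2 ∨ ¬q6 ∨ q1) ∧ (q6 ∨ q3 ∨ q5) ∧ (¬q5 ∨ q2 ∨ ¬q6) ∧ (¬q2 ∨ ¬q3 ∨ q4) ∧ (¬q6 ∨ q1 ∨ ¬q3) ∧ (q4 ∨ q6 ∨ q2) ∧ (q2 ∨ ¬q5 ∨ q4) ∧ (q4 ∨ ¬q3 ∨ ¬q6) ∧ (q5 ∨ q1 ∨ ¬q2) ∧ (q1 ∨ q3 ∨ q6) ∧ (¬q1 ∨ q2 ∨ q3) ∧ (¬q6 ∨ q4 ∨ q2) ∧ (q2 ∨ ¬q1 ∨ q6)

2

There are 2^6 = 64 truth assignments over (q1, q2, q3, q4, q5, q6).
Split on q5. With q5 = True, the clauses containing q5 are satisfied and ¬q5 drops from the rest; 0 of the 2^5 = 32 assignments to the other variables satisfy what remains.
With q5 = False, by the same count on the reduced clause set, 2 assignments work.
(One model: q1=F, q2=F, q3=T, q4=T, q5=F, q6=F.)
Total: 0 + 2 = 2.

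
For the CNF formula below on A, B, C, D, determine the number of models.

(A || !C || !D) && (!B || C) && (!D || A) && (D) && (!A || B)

There are 2^4 = 16 truth assignments over (A, B, C, D).
Check each against the 5 clauses (columns in the order A, B, C, D):
  F F F F  ✗ fails (D)
  F F F T  ✗ fails (!D || A)
  F F T F  ✗ fails (D)
  F F T T  ✗ fails (A || !C || !D)
  F T F F  ✗ fails (!B || C)
  F T F T  ✗ fails (!B || C)
  F T T F  ✗ fails (D)
  F T T T  ✗ fails (A || !C || !D)
  T F F F  ✗ fails (D)
  T F F T  ✗ fails (!A || B)
  T F T F  ✗ fails (D)
  T F T T  ✗ fails (!A || B)
  T T F F  ✗ fails (!B || C)
  T T F T  ✗ fails (!B || C)
  T T T F  ✗ fails (D)
  T T T T  ✓ satisfies all
1 of the 16 rows is a model.

1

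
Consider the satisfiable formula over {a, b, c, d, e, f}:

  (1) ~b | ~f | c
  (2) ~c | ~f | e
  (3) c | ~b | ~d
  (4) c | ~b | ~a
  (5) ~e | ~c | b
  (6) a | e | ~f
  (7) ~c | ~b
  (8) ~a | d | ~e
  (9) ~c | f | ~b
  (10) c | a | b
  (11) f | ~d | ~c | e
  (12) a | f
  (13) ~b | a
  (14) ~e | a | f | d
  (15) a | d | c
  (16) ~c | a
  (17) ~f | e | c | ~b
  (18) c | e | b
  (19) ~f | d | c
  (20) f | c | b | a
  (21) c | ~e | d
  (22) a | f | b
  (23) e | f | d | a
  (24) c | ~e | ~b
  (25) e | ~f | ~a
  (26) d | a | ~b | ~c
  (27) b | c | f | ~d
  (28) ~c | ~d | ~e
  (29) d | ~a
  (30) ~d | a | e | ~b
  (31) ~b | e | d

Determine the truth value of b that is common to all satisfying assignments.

Suppose b = 1.
From the singleton clause (~c), c = 0.
From the singleton clause (~f), f = 0.
From the singleton clause (~d), d = 0.
From the singleton clause (~a), a = 0.
But (a) is also a unit clause — contradiction.
So every satisfying assignment has b = False.

False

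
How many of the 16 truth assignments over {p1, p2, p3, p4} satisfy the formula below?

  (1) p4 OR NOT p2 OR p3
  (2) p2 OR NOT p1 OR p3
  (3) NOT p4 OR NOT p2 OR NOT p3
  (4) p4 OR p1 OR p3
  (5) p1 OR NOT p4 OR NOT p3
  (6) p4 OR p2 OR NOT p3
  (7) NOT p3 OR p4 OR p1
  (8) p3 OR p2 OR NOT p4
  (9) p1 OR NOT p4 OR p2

There are 2^4 = 16 truth assignments over (p1, p2, p3, p4).
Split on p2. With p2 = true, the clauses containing p2 are satisfied and NOT p2 drops from the rest; 3 of the 2^3 = 8 assignments to the other variables satisfy what remains.
With p2 = false, by the same count on the reduced clause set, 1 assignment works.
Total: 3 + 1 = 4.

4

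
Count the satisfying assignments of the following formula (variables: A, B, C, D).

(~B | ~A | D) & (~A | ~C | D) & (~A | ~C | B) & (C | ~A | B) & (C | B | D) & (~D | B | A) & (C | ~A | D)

There are 2^4 = 16 truth assignments over (A, B, C, D).
Check each against the 7 clauses (columns in the order A, B, C, D):
  F F F F  ✗ fails (C | B | D)
  F F F T  ✗ fails (~D | B | A)
  F F T F  ✓ satisfies all
  F F T T  ✗ fails (~D | B | A)
  F T F F  ✓ satisfies all
  F T F T  ✓ satisfies all
  F T T F  ✓ satisfies all
  F T T T  ✓ satisfies all
  T F F F  ✗ fails (C | ~A | B)
  T F F T  ✗ fails (C | ~A | B)
  T F T F  ✗ fails (~A | ~C | D)
  T F T T  ✗ fails (~A | ~C | B)
  T T F F  ✗ fails (~B | ~A | D)
  T T F T  ✓ satisfies all
  T T T F  ✗ fails (~B | ~A | D)
  T T T T  ✓ satisfies all
7 of the 16 rows are models.

7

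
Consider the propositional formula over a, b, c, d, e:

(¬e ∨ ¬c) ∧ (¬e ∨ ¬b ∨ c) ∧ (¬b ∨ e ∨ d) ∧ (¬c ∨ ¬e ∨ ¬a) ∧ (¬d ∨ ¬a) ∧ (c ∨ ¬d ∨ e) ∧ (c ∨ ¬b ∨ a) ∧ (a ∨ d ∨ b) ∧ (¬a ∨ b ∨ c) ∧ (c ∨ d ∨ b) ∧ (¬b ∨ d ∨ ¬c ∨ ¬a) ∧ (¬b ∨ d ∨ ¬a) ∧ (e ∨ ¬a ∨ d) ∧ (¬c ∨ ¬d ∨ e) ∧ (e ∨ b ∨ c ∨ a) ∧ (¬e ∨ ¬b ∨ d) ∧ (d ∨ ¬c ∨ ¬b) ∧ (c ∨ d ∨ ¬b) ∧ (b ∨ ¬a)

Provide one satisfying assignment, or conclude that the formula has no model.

Suppose e = True.
Unit clause (¬c) forces c = False.
Unit clause (¬b) forces b = False.
Unit clause (¬a) forces a = False.
Unit clause (d) forces d = True.
All clauses are satisfied.

a: False,  b: False,  c: False,  d: True,  e: True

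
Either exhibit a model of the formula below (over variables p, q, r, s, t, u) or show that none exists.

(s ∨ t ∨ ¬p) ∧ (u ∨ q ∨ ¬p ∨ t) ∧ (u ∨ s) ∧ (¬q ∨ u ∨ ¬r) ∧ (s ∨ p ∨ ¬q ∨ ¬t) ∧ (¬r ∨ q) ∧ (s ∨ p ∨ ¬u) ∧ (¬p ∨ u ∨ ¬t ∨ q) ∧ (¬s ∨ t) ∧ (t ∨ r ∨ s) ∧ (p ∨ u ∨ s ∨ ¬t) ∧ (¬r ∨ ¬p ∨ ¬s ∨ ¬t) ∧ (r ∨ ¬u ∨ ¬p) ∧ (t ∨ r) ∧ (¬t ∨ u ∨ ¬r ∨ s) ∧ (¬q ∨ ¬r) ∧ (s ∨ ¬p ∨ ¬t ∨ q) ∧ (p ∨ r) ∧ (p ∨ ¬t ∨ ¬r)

Branch on u: set u = False.
(s) alone gives s = True.
(t) alone gives t = True.
Branch on q: set q = True.
(¬r) alone gives r = False.
(p) alone gives p = True.
All clauses are satisfied.

p ↦ True, q ↦ True, r ↦ False, s ↦ True, t ↦ True, u ↦ False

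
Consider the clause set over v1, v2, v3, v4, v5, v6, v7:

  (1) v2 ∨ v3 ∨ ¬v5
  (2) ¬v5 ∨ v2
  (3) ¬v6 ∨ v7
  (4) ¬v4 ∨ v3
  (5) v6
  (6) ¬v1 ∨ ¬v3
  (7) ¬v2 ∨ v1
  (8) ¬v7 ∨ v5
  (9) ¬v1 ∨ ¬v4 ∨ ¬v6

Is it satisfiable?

Yes, satisfiable

The clause (v6) is unit, so v6 = True.
The clause (v7) is unit, so v7 = True.
The clause (v5) is unit, so v5 = True.
The clause (v2) is unit, so v2 = True.
The clause (v1) is unit, so v1 = True.
The clause (¬v3) is unit, so v3 = False.
The clause (¬v4) is unit, so v4 = False.
Every clause now holds.
A satisfying assignment: v1 ↦ True, v2 ↦ True, v3 ↦ False, v4 ↦ False, v5 ↦ True, v6 ↦ True, v7 ↦ True.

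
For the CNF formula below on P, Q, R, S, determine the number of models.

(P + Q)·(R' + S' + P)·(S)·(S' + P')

There are 2^4 = 16 truth assignments over (P, Q, R, S).
Check each against the 4 clauses (columns in the order P, Q, R, S):
  F F F F  ✗ fails (P + Q)
  F F F T  ✗ fails (P + Q)
  F F T F  ✗ fails (P + Q)
  F F T T  ✗ fails (P + Q)
  F T F F  ✗ fails (S)
  F T F T  ✓ satisfies all
  F T T F  ✗ fails (S)
  F T T T  ✗ fails (R' + S' + P)
  T F F F  ✗ fails (S)
  T F F T  ✗ fails (S' + P')
  T F T F  ✗ fails (S)
  T F T T  ✗ fails (S' + P')
  T T F F  ✗ fails (S)
  T T F T  ✗ fails (S' + P')
  T T T F  ✗ fails (S)
  T T T T  ✗ fails (S' + P')
1 of the 16 rows is a model.

1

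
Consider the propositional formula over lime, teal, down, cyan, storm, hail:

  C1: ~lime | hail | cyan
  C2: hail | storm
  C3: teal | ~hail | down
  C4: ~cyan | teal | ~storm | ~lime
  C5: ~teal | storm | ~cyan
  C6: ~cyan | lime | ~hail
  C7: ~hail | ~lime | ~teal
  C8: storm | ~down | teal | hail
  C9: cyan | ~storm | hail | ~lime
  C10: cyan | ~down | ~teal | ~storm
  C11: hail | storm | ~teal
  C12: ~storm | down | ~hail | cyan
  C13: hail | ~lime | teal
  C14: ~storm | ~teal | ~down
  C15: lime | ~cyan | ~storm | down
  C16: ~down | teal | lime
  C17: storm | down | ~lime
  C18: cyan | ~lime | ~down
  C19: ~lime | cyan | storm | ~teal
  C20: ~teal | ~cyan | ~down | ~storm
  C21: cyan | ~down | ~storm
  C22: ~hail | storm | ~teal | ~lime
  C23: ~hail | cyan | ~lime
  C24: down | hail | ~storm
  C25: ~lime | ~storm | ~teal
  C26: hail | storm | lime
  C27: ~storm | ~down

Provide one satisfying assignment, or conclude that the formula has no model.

Branch on hail: set hail = 1.
Branch on teal: set teal = 1.
(~lime) alone gives lime = 0.
(~cyan) alone gives cyan = 0.
Branch on down: set down = 1.
(~storm) alone gives storm = 0.
Every clause now holds.

lime=0, teal=1, down=1, cyan=0, storm=0, hail=1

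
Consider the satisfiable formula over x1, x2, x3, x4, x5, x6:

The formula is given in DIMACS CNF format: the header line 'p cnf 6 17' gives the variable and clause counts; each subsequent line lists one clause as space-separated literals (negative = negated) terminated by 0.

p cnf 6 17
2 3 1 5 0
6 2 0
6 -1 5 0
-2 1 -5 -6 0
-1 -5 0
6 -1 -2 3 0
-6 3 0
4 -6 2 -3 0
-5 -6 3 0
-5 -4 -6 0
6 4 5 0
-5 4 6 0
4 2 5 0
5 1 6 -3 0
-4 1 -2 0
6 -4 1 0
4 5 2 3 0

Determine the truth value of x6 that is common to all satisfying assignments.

Suppose x6 = False.
From the singleton clause (x2), x2 = True.
Try x1 = False.
From the singleton clause (¬x4), x4 = False.
From the singleton clause (x5), x5 = True.
But (¬x5) is also a unit clause — contradiction.
Backtrack on x1: now try x1 = True.
From the singleton clause (x5), x5 = True.
But (¬x5) is also a unit clause — contradiction.
Either choice for x1 ends in contradiction.
So every satisfying assignment has x6 = True.

True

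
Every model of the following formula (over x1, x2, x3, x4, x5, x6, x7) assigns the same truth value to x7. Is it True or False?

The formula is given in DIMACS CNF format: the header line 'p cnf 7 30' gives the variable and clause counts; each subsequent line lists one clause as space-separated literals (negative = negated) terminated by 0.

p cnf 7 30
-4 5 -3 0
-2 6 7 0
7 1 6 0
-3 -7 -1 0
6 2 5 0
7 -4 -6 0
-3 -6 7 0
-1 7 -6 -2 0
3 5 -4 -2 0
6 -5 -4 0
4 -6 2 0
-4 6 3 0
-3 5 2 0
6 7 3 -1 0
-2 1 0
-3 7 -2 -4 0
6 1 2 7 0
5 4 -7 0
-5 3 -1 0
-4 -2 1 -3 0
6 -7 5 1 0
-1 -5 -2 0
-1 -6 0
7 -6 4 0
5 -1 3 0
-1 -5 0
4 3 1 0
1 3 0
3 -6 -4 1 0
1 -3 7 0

Suppose x7 = False.
Suppose x2 = False.
Suppose x1 = True.
Unit clause (¬x6) forces x6 = False.
Unit clause (x5) forces x5 = True.
Now (¬x5) is unsatisfied and unit — conflict.
So x1 must be the other value — set x1 = False.
Unit clause (x6) forces x6 = True.
Unit clause (¬x4) forces x4 = False.
Now (x4) is unsatisfied and unit — conflict.
Either choice for x1 ends in contradiction.
So x2 must be the other value — set x2 = True.
Unit clause (x6) forces x6 = True.
Unit clause (¬x4) forces x4 = False.
Now (x4) is unsatisfied and unit — conflict.
Either choice for x2 ends in contradiction.
So every satisfying assignment has x7 = True.

True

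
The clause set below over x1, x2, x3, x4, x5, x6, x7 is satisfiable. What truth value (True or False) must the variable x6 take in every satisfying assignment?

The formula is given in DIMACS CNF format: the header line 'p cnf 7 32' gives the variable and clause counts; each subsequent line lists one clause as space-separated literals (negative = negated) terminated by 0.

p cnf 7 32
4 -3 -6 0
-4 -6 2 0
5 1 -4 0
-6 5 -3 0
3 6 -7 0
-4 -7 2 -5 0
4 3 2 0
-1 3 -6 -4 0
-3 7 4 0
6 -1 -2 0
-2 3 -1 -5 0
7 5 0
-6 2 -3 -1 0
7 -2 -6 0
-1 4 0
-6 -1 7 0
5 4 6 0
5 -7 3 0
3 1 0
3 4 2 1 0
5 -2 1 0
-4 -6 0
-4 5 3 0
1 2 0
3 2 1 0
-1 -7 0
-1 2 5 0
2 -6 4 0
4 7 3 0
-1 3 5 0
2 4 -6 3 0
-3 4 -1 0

False

Suppose x6 = True.
Unit clause (¬x4) forces x4 = False.
Unit clause (¬x3) forces x3 = False.
Unit clause (x2) forces x2 = True.
Unit clause (x7) forces x7 = True.
Unit clause (¬x1) forces x1 = False.
Now (x1) is unsatisfied and unit — conflict.
So every satisfying assignment has x6 = False.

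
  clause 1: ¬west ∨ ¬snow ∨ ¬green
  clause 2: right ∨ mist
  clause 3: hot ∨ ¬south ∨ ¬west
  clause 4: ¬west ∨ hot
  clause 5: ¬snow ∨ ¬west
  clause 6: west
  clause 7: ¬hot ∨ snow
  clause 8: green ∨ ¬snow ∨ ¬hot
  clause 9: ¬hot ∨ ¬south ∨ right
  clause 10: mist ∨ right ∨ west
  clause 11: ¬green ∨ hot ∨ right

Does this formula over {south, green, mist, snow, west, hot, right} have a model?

Unit clause (west) forces west = True.
Unit clause (hot) forces hot = True.
Unit clause (¬snow) forces snow = False.
But (snow) is also a unit clause — contradiction.
No assignment satisfies every clause.

No, unsatisfiable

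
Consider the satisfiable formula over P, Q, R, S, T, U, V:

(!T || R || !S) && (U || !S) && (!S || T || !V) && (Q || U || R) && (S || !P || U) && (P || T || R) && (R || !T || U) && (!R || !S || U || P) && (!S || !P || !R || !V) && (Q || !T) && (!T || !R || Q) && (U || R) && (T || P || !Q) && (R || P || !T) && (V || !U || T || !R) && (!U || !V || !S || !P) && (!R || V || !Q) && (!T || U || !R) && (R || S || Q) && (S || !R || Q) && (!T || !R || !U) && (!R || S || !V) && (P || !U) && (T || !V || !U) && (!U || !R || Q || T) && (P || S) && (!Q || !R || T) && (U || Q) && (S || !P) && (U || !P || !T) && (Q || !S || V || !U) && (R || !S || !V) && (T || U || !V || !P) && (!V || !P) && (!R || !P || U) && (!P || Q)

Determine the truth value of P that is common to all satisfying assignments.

True

Suppose P = false.
The clause (!U) is unit, so U = false.
The clause (!S) is unit, so S = false.
But (S) is also a unit clause — contradiction.
So every satisfying assignment has P = True.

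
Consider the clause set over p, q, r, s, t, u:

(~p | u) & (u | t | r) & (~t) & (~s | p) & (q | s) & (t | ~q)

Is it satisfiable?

Yes

From the singleton clause (~t), t = 0.
From the singleton clause (~q), q = 0.
From the singleton clause (s), s = 1.
From the singleton clause (p), p = 1.
From the singleton clause (u), u = 1.
All clauses hold; r can take either value.
A satisfying assignment: p=1,  q=0,  r=1,  s=1,  t=0,  u=1.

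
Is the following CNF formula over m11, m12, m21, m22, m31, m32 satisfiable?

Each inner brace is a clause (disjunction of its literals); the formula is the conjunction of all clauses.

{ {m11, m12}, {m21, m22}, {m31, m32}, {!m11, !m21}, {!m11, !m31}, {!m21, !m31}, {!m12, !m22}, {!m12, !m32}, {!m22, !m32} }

No, unsatisfiable

Case m11 = true:
The clause (!m21) is unit, so m21 = false.
The clause (m22) is unit, so m22 = true.
The clause (!m31) is unit, so m31 = false.
The clause (m32) is unit, so m32 = true.
That conflicts with the unit clause (!m32).
That branch fails; take m11 = false instead.
The clause (m12) is unit, so m12 = true.
The clause (!m22) is unit, so m22 = false.
The clause (m21) is unit, so m21 = true.
The clause (!m31) is unit, so m31 = false.
The clause (m32) is unit, so m32 = true.
That conflicts with the unit clause (!m32).
Either choice for m11 ends in contradiction.
No assignment satisfies every clause.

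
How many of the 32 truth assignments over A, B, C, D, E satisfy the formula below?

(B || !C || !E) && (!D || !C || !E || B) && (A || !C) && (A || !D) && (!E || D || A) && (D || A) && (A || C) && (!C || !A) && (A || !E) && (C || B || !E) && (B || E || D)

There are 2^5 = 32 truth assignments over (A, B, C, D, E).
Split on C. With C = true, the clauses containing C are satisfied and !C drops from the rest; 0 of the 2^4 = 16 assignments to the other variables satisfy what remains.
With C = false, by the same count on the reduced clause set, 5 assignments work.
Total: 0 + 5 = 5.

5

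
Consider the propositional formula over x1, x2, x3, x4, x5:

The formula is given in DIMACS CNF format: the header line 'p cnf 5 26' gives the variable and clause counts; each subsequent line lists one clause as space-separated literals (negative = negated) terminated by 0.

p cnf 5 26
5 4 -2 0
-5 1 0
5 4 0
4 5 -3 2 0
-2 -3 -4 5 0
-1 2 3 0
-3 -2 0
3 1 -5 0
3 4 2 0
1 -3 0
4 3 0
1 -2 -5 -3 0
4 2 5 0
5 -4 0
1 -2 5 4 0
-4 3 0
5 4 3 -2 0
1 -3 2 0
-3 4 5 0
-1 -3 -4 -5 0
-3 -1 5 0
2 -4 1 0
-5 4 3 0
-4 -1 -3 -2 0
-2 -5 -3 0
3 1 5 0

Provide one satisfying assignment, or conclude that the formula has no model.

x1: True,  x2: False,  x3: True,  x4: False,  x5: True

Try x5 = True.
(x1) alone gives x1 = True.
Try x2 = False.
(x3) alone gives x3 = True.
(¬x4) alone gives x4 = False.
All clauses are satisfied.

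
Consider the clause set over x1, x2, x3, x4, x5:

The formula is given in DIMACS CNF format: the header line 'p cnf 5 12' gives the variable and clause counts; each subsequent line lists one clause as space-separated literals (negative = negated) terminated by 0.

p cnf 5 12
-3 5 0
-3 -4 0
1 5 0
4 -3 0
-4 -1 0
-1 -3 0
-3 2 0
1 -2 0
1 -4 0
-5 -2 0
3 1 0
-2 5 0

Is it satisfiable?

Suppose x3 = False.
Unit clause (x1) forces x1 = True.
Unit clause (¬x4) forces x4 = False.
Suppose x5 = True.
Unit clause (¬x2) forces x2 = False.
Every clause now holds.
A satisfying assignment: x1: True,  x2: False,  x3: False,  x4: False,  x5: True.

Satisfiable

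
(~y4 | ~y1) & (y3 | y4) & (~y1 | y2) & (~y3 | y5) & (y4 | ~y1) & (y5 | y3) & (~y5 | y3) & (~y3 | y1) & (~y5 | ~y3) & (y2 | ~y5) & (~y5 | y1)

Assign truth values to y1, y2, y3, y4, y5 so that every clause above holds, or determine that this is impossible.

UNSATISFIABLE

Try y4 = 0.
From the singleton clause (y3), y3 = 1.
From the singleton clause (y5), y5 = 1.
But (~y5) is also a unit clause — contradiction.
Undo y4 and try y4 = 1.
From the singleton clause (~y1), y1 = 0.
From the singleton clause (~y3), y3 = 0.
From the singleton clause (y5), y5 = 1.
But (~y5) is also a unit clause — contradiction.
Both values of y4 lead to a conflict.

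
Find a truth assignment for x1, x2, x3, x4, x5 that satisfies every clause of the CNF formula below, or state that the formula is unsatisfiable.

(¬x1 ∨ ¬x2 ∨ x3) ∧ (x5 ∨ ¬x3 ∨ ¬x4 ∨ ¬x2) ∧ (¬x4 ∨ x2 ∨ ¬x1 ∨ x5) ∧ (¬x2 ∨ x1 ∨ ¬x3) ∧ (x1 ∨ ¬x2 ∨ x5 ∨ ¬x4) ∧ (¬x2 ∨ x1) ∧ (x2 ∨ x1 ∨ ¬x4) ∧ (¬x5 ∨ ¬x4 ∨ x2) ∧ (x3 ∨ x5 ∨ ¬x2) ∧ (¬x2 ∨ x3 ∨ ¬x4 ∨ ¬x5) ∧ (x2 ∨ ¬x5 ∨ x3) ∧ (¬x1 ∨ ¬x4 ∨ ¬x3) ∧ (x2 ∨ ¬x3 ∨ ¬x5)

x1: True, x2: False, x3: False, x4: False, x5: False

Case x2 = False:
Case x1 = True:
Case x4 = False:
Case x5 = False:
All clauses hold; x3 can take either value.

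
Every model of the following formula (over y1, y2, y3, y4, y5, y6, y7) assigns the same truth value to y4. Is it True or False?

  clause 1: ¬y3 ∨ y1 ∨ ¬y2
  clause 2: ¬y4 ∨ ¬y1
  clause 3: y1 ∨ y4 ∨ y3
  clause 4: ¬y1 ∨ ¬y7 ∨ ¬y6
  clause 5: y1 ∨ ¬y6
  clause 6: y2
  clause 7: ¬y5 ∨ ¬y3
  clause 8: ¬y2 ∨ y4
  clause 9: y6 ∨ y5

True

Suppose y4 = False.
From the singleton clause (y2), y2 = True.
But (¬y2) is also a unit clause — contradiction.
So every satisfying assignment has y4 = True.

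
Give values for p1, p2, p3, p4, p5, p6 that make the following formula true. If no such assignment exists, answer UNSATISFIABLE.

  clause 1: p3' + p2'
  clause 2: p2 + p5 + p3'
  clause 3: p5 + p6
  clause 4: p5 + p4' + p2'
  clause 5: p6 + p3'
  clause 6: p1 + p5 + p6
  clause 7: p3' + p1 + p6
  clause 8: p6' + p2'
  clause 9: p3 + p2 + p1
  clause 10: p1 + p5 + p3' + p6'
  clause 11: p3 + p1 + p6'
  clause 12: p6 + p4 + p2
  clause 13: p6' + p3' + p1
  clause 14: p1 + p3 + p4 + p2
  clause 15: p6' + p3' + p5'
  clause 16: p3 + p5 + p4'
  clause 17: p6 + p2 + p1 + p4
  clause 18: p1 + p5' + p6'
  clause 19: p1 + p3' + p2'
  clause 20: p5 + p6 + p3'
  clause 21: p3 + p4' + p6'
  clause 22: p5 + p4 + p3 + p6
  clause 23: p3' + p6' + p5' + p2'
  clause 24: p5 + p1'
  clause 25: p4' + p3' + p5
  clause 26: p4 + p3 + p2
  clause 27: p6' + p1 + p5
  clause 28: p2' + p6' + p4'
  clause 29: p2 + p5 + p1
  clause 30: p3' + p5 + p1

Case p3 = 0:
Case p5 = 1:
Case p6 = 0:
Case p2 = 1:
No clause remains; p1, p4 are free.

p1: 1; p2: 1; p3: 0; p4: 0; p5: 1; p6: 0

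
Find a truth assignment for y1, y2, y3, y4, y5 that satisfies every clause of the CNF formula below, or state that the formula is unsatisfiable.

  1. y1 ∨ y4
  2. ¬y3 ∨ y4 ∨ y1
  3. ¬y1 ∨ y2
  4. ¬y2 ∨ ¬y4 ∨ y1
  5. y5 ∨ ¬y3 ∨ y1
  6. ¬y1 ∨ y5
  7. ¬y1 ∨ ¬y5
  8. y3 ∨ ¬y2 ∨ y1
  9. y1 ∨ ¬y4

UNSATISFIABLE

Try y1 = True.
(y2) alone gives y2 = True.
(y5) alone gives y5 = True.
But (¬y5) is also a unit clause — contradiction.
That branch fails; take y1 = False instead.
(y4) alone gives y4 = True.
But (¬y4) is also a unit clause — contradiction.
Both values of y1 lead to a conflict.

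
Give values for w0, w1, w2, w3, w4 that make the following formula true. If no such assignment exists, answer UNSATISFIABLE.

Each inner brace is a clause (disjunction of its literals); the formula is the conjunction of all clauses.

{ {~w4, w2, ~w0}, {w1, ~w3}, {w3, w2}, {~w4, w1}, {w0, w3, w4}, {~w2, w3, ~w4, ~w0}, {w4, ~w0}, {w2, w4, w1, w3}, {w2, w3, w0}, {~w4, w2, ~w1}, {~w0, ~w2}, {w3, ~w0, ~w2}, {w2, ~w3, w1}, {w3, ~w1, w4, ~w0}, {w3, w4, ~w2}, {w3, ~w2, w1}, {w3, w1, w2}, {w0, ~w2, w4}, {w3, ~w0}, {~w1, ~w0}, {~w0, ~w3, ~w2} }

w0=0,  w1=1,  w2=1,  w3=0,  w4=1

Suppose w1 = 1.
From the singleton clause (~w0), w0 = 0.
Suppose w3 = 0.
From the singleton clause (w2), w2 = 1.
From the singleton clause (w4), w4 = 1.
This assignment satisfies each clause.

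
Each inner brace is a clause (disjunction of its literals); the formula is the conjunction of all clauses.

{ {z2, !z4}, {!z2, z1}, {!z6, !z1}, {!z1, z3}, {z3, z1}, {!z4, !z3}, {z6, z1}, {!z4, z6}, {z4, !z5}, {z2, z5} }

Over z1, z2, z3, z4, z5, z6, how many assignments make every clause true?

1

There are 2^6 = 64 truth assignments over (z1, z2, z3, z4, z5, z6).
Split on z6. With z6 = true, the clauses containing z6 are satisfied and !z6 drops from the rest; 0 of the 2^5 = 32 assignments to the other variables satisfy what remains.
With z6 = false, by the same count on the reduced clause set, 1 assignment works.
Total: 0 + 1 = 1.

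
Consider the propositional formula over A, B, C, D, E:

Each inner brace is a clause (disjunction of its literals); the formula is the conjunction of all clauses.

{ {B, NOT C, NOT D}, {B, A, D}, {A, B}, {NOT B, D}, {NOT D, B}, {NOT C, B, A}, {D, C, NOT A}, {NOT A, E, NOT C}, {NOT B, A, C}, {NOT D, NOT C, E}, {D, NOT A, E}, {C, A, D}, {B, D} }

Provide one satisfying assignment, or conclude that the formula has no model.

Case A = true:
Case B = true:
Unit clause (D) forces D = true.
Case E = true:
Every clause is now satisfied; C is unconstrained.

A: true,  B: true,  C: false,  D: true,  E: true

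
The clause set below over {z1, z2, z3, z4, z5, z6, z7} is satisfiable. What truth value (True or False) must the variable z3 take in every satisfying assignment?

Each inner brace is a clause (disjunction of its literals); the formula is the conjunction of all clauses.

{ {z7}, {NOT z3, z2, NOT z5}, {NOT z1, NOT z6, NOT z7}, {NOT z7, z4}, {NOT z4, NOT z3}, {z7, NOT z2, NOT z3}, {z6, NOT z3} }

Suppose z3 = true.
From the singleton clause (z7), z7 = true.
From the singleton clause (z4), z4 = true.
That conflicts with the unit clause (NOT z4).
So every satisfying assignment has z3 = False.

False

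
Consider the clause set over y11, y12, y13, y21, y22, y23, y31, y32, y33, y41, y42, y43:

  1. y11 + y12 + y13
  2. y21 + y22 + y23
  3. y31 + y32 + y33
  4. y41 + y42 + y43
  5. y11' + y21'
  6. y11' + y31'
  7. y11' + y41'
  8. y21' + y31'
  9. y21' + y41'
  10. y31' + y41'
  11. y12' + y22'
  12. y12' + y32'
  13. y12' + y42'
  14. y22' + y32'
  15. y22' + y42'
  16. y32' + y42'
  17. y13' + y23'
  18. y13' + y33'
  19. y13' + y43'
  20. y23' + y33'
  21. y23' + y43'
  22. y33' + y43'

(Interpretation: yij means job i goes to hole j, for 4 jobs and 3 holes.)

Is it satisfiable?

Try y11 = 0.
Try y12 = 1.
(y22') alone gives y22 = 0.
(y32') alone gives y32 = 0.
(y42') alone gives y42 = 0.
Try y21 = 1.
(y31') alone gives y31 = 0.
(y33) alone gives y33 = 1.
(y41') alone gives y41 = 0.
(y43) alone gives y43 = 1.
But (y43') is also a unit clause — contradiction.
Backtrack on y21: now try y21 = 0.
(y23) alone gives y23 = 1.
(y13') alone gives y13 = 0.
(y33') alone gives y33 = 0.
(y31) alone gives y31 = 1.
(y41') alone gives y41 = 0.
(y43) alone gives y43 = 1.
But (y43') is also a unit clause — contradiction.
Neither y21 = 1 nor y21 = 0 works.
Backtrack on y12: now try y12 = 0.
(y13) alone gives y13 = 1.
(y23') alone gives y23 = 0.
(y33') alone gives y33 = 0.
(y43') alone gives y43 = 0.
Try y21 = 1.
(y31') alone gives y31 = 0.
(y32) alone gives y32 = 1.
(y41') alone gives y41 = 0.
(y42) alone gives y42 = 1.
But (y42') is also a unit clause — contradiction.
Backtrack on y21: now try y21 = 0.
(y22) alone gives y22 = 1.
(y32') alone gives y32 = 0.
(y31) alone gives y31 = 1.
(y41') alone gives y41 = 0.
(y42) alone gives y42 = 1.
But (y42') is also a unit clause — contradiction.
Neither y21 = 1 nor y21 = 0 works.
Neither y12 = 1 nor y12 = 0 works.
Backtrack on y11: now try y11 = 1.
(y21') alone gives y21 = 0.
(y31') alone gives y31 = 0.
(y41') alone gives y41 = 0.
Try y22 = 1.
(y12') alone gives y12 = 0.
(y32') alone gives y32 = 0.
(y33) alone gives y33 = 1.
(y42') alone gives y42 = 0.
(y43) alone gives y43 = 1.
But (y43') is also a unit clause — contradiction.
Backtrack on y22: now try y22 = 0.
(y23) alone gives y23 = 1.
(y13') alone gives y13 = 0.
(y33') alone gives y33 = 0.
(y32) alone gives y32 = 1.
(y12') alone gives y12 = 0.
(y42') alone gives y42 = 0.
(y43) alone gives y43 = 1.
But (y43') is also a unit clause — contradiction.
Neither y22 = 1 nor y22 = 0 works.
Neither y11 = 1 nor y11 = 0 works.
No assignment satisfies every clause.

Unsatisfiable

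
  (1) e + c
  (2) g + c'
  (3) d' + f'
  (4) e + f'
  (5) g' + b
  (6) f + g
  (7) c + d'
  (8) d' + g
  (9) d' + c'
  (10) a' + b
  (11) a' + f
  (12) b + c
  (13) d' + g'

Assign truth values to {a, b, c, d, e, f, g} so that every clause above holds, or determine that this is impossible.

Suppose e = 1.
Suppose g = 1.
Unit clause (b) forces b = 1.
Unit clause (d') forces d = 0.
Suppose a = 0.
No clause remains; c, f are free.

a: 0; b: 1; c: 1; d: 0; e: 1; f: 1; g: 1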